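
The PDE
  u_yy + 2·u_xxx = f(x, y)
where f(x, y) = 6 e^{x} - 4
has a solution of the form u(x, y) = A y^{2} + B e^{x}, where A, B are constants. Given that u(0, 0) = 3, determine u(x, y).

Substitute the ansatz u = A y^{2} + B e^{x} into the left-hand side.
Derivatives of the ansatz:
  u_yy = 2 A
  u_xxx = B e^{x}
Term by term:
  u_yy = 2 A
  2·u_xxx = 2 B e^{x}
So the left-hand side equals
  2 A + 2 B e^{x}
This must equal f(x, y) = 6 e^{x} - 4 identically.
Matching coefficients of the independent functions:
  [constant term]:  2 A = -4
  [e^{x}]:  2 B = 6
Solving: A = -2, B = 3.
Check against the point condition:
  u(0, 0) = 3  ⟹  B = 3  ✓
Hence u(x, y) = - 2 y^{2} + 3 e^{x}.

Answer: u(x, y) = - 2 y^{2} + 3 e^{x}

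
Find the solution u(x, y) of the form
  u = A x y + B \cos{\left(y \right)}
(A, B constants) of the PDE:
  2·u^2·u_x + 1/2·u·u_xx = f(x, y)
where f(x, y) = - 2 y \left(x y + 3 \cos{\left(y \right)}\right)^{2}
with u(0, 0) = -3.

Answer: u(x, y) = - x y - 3 \cos{\left(y \right)}

Derivation:
Substitute the ansatz u = A x y + B \cos{\left(y \right)} into the left-hand side.
Derivatives of the ansatz:
  u_x = A y
  u_xx = 0
Term by term:
  2·u^2·u_x = 2 A^{3} x^{2} y^{3} + 4 A^{2} B x y^{2} \cos{\left(y \right)} + 2 A B^{2} y \cos^{2}{\left(y \right)}
  1/2·u·u_xx = 0
So the left-hand side equals
  2 A^{3} x^{2} y^{3} + 4 A^{2} B x y^{2} \cos{\left(y \right)} + 2 A B^{2} y \cos^{2}{\left(y \right)}
This must equal f(x, y) identically; expanded, f = - 2 x^{2} y^{3} - 12 x y^{2} \cos{\left(y \right)} - 18 y \cos^{2}{\left(y \right)}.
Matching coefficients of the independent functions:
  [x^{2} y^{3}]:  2 A^{3} = -2
  [y \cos^{2}{\left(y \right)}]:  2 A B^{2} = -18
  [x y^{2} \cos{\left(y \right)}]:  4 A^{2} B = -12
Solving: A = -1, B = -3.
Check against the point condition:
  u(0, 0) = -3  ⟹  B = -3  ✓
Hence u(x, y) = - x y - 3 \cos{\left(y \right)}.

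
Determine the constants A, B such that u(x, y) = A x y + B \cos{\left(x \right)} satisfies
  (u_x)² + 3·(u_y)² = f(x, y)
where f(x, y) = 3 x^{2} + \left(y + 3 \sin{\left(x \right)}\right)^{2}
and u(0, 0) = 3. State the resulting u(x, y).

Substitute the ansatz u = A x y + B \cos{\left(x \right)} into the left-hand side.
Derivatives of the ansatz:
  u_x = A y - B \sin{\left(x \right)}
  u_y = A x
Term by term:
  (u_x)² = A^{2} y^{2} - 2 A B y \sin{\left(x \right)} + B^{2} \sin^{2}{\left(x \right)}
  3·(u_y)² = 3 A^{2} x^{2}
So the left-hand side equals
  3 A^{2} x^{2} + A^{2} y^{2} - 2 A B y \sin{\left(x \right)} + B^{2} \sin^{2}{\left(x \right)}
This must equal f(x, y) identically; expanded, f = 3 x^{2} + y^{2} + 6 y \sin{\left(x \right)} + 9 \sin^{2}{\left(x \right)}.
Matching coefficients of the independent functions:
  [x^{2}]:  3 A^{2} = 3
  [y^{2}]:  A^{2} = 1
  [y \sin{\left(x \right)}]:  - 2 A B = 6
  [\sin^{2}{\left(x \right)}]:  B^{2} = 9
These equations allow (A, B) = (-1, 3) or (1, -3).
Impose the point condition(s):
  u(0, 0) = 3  ⟹  B = 3
Only A = -1, B = 3 satisfies everything.
Hence u(x, y) = - x y + 3 \cos{\left(x \right)}.

Answer: u(x, y) = - x y + 3 \cos{\left(x \right)}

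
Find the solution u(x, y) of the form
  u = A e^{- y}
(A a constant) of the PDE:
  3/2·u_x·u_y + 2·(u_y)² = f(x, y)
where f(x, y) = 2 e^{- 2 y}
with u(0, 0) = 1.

Answer: u(x, y) = e^{- y}

Derivation:
Substitute the ansatz u = A e^{- y} into the left-hand side.
Derivatives of the ansatz:
  u_x = 0
  u_y = - A e^{- y}
Term by term:
  3/2·u_x·u_y = 0
  2·(u_y)² = 2 A^{2} e^{- 2 y}
So the left-hand side equals
  2 A^{2} e^{- 2 y}
This must equal f(x, y) = 2 e^{- 2 y} identically.
Matching coefficients of the independent functions:
  [e^{- 2 y}]:  2 A^{2} = 2
These equations allow (A) = (-1) or (1).
Impose the point condition(s):
  u(0, 0) = 1  ⟹  A = 1
Only A = 1 satisfies everything.
Hence u(x, y) = e^{- y}.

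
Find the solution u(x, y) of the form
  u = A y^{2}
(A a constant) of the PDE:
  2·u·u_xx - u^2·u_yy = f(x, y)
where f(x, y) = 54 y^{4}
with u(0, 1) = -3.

Substitute the ansatz u = A y^{2} into the left-hand side.
Derivatives of the ansatz:
  u_xx = 0
  u_yy = 2 A
Term by term:
  2·u·u_xx = 0
  -u^2·u_yy = - 2 A^{3} y^{4}
So the left-hand side equals
  - 2 A^{3} y^{4}
This must equal f(x, y) = 54 y^{4} identically.
Matching coefficients of the independent functions:
  [y^{4}]:  - 2 A^{3} = 54
Solving: A = -3.
Check against the point condition:
  u(0, 1) = -3  ⟹  A = -3  ✓
Hence u(x, y) = - 3 y^{2}.

Answer: u(x, y) = - 3 y^{2}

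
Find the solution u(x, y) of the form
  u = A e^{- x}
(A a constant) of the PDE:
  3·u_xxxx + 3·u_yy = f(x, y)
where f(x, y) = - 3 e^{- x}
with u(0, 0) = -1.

Substitute the ansatz u = A e^{- x} into the left-hand side.
Derivatives of the ansatz:
  u_xxxx = A e^{- x}
  u_yy = 0
Term by term:
  3·u_xxxx = 3 A e^{- x}
  3·u_yy = 0
So the left-hand side equals
  3 A e^{- x}
This must equal f(x, y) = - 3 e^{- x} identically.
Matching coefficients of the independent functions:
  [e^{- x}]:  3 A = -3
Solving: A = -1.
Check against the point condition:
  u(0, 0) = -1  ⟹  A = -1  ✓
Hence u(x, y) = - e^{- x}.

Answer: u(x, y) = - e^{- x}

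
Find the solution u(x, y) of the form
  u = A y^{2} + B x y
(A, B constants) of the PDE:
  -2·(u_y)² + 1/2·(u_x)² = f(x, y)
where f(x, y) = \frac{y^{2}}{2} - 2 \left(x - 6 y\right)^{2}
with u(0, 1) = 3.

Substitute the ansatz u = A y^{2} + B x y into the left-hand side.
Derivatives of the ansatz:
  u_y = 2 A y + B x
  u_x = B y
Term by term:
  -2·(u_y)² = - 8 A^{2} y^{2} - 8 A B x y - 2 B^{2} x^{2}
  1/2·(u_x)² = \frac{B^{2} y^{2}}{2}
So the left-hand side equals
  - 8 A^{2} y^{2} - 8 A B x y - 2 B^{2} x^{2} + \frac{B^{2} y^{2}}{2}
This must equal f(x, y) identically; expanded, f = - 2 x^{2} + 24 x y - \frac{143 y^{2}}{2}.
Matching coefficients of the independent functions:
  [x^{2}]:  - 2 B^{2} = -2
  [y^{2}]:  - 8 A^{2} + \frac{B^{2}}{2} = - \frac{143}{2}
  [x y]:  - 8 A B = 24
These equations allow (A, B) = (-3, 1) or (3, -1).
Impose the point condition(s):
  u(0, 1) = 3  ⟹  A = 3
Only A = 3, B = -1 satisfies everything.
Hence u(x, y) = - x y + 3 y^{2}.

Answer: u(x, y) = - x y + 3 y^{2}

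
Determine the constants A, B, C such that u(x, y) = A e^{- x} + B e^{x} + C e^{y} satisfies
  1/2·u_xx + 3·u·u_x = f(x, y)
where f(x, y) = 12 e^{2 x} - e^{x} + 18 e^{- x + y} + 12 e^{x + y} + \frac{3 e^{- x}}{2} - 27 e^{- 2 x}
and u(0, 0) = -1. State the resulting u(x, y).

Substitute the ansatz u = A e^{- x} + B e^{x} + C e^{y} into the left-hand side.
Derivatives of the ansatz:
  u_xx = A e^{- x} + B e^{x}
  u_x = - A e^{- x} + B e^{x}
Term by term:
  1/2·u_xx = \frac{A e^{- x}}{2} + \frac{B e^{x}}{2}
  3·u·u_x = - 3 A^{2} e^{- 2 x} - 3 A C e^{- x} e^{y} + 3 B^{2} e^{2 x} + 3 B C e^{x} e^{y}
So the left-hand side equals
  - 3 A^{2} e^{- 2 x} - 3 A C e^{- x} e^{y} + \frac{A e^{- x}}{2} + 3 B^{2} e^{2 x} + 3 B C e^{x} e^{y} + \frac{B e^{x}}{2}
This must equal f(x, y) identically; expanded, f = 12 e^{2 x} + 12 e^{x} e^{y} - e^{x} + 18 e^{- x} e^{y} + \frac{3 e^{- x}}{2} - 27 e^{- 2 x}.
Matching coefficients of the independent functions:
  [e^{- x} e^{y}]:  - 3 A C = 18
  [e^{x} e^{y}]:  3 B C = 12
  [e^{- 2 x}]:  - 3 A^{2} = -27
  [e^{- x}]:  \frac{A}{2} = \frac{3}{2}
  [e^{x}]:  \frac{B}{2} = -1
  [e^{2 x}]:  3 B^{2} = 12
Solving: A = 3, B = -2, C = -2.
Check against the point condition:
  u(0, 0) = -1  ⟹  A + B + C = -1  ✓
Hence u(x, y) = - 2 e^{x} - 2 e^{y} + 3 e^{- x}.

Answer: u(x, y) = - 2 e^{x} - 2 e^{y} + 3 e^{- x}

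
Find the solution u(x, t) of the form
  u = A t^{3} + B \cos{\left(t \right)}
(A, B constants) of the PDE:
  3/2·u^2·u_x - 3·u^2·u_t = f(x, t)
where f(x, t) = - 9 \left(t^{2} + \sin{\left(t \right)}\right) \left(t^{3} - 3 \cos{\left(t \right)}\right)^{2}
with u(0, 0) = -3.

Substitute the ansatz u = A t^{3} + B \cos{\left(t \right)} into the left-hand side.
Derivatives of the ansatz:
  u_x = 0
  u_t = 3 A t^{2} - B \sin{\left(t \right)}
Term by term:
  3/2·u^2·u_x = 0
  -3·u^2·u_t = - 9 A^{3} t^{8} + 3 A^{2} B t^{6} \sin{\left(t \right)} - 18 A^{2} B t^{5} \cos{\left(t \right)} + 6 A B^{2} t^{3} \sin{\left(t \right)} \cos{\left(t \right)} - 9 A B^{2} t^{2} \cos^{2}{\left(t \right)} + 3 B^{3} \sin{\left(t \right)} \cos^{2}{\left(t \right)}
So the left-hand side equals
  - 9 A^{3} t^{8} + 3 A^{2} B t^{6} \sin{\left(t \right)} - 18 A^{2} B t^{5} \cos{\left(t \right)} + 6 A B^{2} t^{3} \sin{\left(t \right)} \cos{\left(t \right)} - 9 A B^{2} t^{2} \cos^{2}{\left(t \right)} + 3 B^{3} \sin{\left(t \right)} \cos^{2}{\left(t \right)}
This must equal f(x, t) identically; expanded, f = - 9 t^{8} - 9 t^{6} \sin{\left(t \right)} + 54 t^{5} \cos{\left(t \right)} + 54 t^{3} \sin{\left(t \right)} \cos{\left(t \right)} - 81 t^{2} \cos^{2}{\left(t \right)} - 81 \sin{\left(t \right)} \cos^{2}{\left(t \right)}.
Matching coefficients of the independent functions:
  [t^{8}]:  - 9 A^{3} = -9
  [t^{2} \cos^{2}{\left(t \right)}]:  - 9 A B^{2} = -81
  [t^{5} \cos{\left(t \right)}]:  - 18 A^{2} B = 54
  [t^{6} \sin{\left(t \right)}]:  3 A^{2} B = -9
  [\sin{\left(t \right)} \cos^{2}{\left(t \right)}]:  3 B^{3} = -81
  [t^{3} \sin{\left(t \right)} \cos{\left(t \right)}]:  6 A B^{2} = 54
Solving: A = 1, B = -3.
Check against the point condition:
  u(0, 0) = -3  ⟹  B = -3  ✓
Hence u(x, t) = t^{3} - 3 \cos{\left(t \right)}.

Answer: u(x, t) = t^{3} - 3 \cos{\left(t \right)}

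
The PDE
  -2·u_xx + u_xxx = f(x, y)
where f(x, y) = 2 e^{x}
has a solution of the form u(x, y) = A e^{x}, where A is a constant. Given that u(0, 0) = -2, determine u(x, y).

Substitute the ansatz u = A e^{x} into the left-hand side.
Derivatives of the ansatz:
  u_xx = A e^{x}
  u_xxx = A e^{x}
Term by term:
  -2·u_xx = - 2 A e^{x}
  u_xxx = A e^{x}
So the left-hand side equals
  - A e^{x}
This must equal f(x, y) = 2 e^{x} identically.
Matching coefficients of the independent functions:
  [e^{x}]:  - A = 2
Solving: A = -2.
Check against the point condition:
  u(0, 0) = -2  ⟹  A = -2  ✓
Hence u(x, y) = - 2 e^{x}.

Answer: u(x, y) = - 2 e^{x}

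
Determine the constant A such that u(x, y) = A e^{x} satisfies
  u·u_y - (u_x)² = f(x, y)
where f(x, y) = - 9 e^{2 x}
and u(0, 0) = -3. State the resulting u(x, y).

Answer: u(x, y) = - 3 e^{x}

Derivation:
Substitute the ansatz u = A e^{x} into the left-hand side.
Derivatives of the ansatz:
  u_y = 0
  u_x = A e^{x}
Term by term:
  u·u_y = 0
  -(u_x)² = - A^{2} e^{2 x}
So the left-hand side equals
  - A^{2} e^{2 x}
This must equal f(x, y) = - 9 e^{2 x} identically.
Matching coefficients of the independent functions:
  [e^{2 x}]:  - A^{2} = -9
These equations allow (A) = (-3) or (3).
Impose the point condition(s):
  u(0, 0) = -3  ⟹  A = -3
Only A = -3 satisfies everything.
Hence u(x, y) = - 3 e^{x}.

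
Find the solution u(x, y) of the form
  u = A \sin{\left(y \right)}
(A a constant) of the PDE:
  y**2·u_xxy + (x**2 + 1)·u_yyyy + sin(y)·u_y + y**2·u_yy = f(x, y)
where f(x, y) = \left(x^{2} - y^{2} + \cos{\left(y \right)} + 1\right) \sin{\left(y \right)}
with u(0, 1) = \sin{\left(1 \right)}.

Answer: u(x, y) = \sin{\left(y \right)}

Derivation:
Substitute the ansatz u = A \sin{\left(y \right)} into the left-hand side.
Derivatives of the ansatz:
  u_xxy = 0
  u_yyyy = A \sin{\left(y \right)}
  u_y = A \cos{\left(y \right)}
  u_yy = - A \sin{\left(y \right)}
Term by term:
  y**2·u_xxy = 0
  (x**2 + 1)·u_yyyy = A x^{2} \sin{\left(y \right)} + A \sin{\left(y \right)}
  sin(y)·u_y = A \sin{\left(y \right)} \cos{\left(y \right)}
  y**2·u_yy = - A y^{2} \sin{\left(y \right)}
So the left-hand side equals
  A x^{2} \sin{\left(y \right)} - A y^{2} \sin{\left(y \right)} + A \sin{\left(y \right)} \cos{\left(y \right)} + A \sin{\left(y \right)}
This must equal f(x, y) identically; expanded, f = x^{2} \sin{\left(y \right)} - y^{2} \sin{\left(y \right)} + \sin{\left(y \right)} \cos{\left(y \right)} + \sin{\left(y \right)}.
Matching coefficients of the independent functions:
  [x^{2} \sin{\left(y \right)}, \sin{\left(y \right)} \cos{\left(y \right)}, \sin{\left(y \right)}]:  A = 1
  [y^{2} \sin{\left(y \right)}]:  - A = -1
Solving: A = 1.
Check against the point condition:
  u(0, 1) = \sin{\left(1 \right)}  ⟹  A \sin{\left(1 \right)} = \sin{\left(1 \right)}  ✓
Hence u(x, y) = \sin{\left(y \right)}.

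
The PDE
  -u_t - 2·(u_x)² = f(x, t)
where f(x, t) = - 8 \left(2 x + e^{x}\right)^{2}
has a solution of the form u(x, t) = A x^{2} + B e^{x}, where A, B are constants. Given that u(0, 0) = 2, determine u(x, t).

Answer: u(x, t) = 2 x^{2} + 2 e^{x}

Derivation:
Substitute the ansatz u = A x^{2} + B e^{x} into the left-hand side.
Derivatives of the ansatz:
  u_t = 0
  u_x = 2 A x + B e^{x}
Term by term:
  -u_t = 0
  -2·(u_x)² = - 8 A^{2} x^{2} - 8 A B x e^{x} - 2 B^{2} e^{2 x}
So the left-hand side equals
  - 8 A^{2} x^{2} - 8 A B x e^{x} - 2 B^{2} e^{2 x}
This must equal f(x, t) identically; expanded, f = - 32 x^{2} - 32 x e^{x} - 8 e^{2 x}.
Matching coefficients of the independent functions:
  [x^{2}]:  - 8 A^{2} = -32
  [x e^{x}]:  - 8 A B = -32
  [e^{2 x}]:  - 2 B^{2} = -8
These equations allow (A, B) = (-2, -2) or (2, 2).
Impose the point condition(s):
  u(0, 0) = 2  ⟹  B = 2
Only A = 2, B = 2 satisfies everything.
Hence u(x, t) = 2 x^{2} + 2 e^{x}.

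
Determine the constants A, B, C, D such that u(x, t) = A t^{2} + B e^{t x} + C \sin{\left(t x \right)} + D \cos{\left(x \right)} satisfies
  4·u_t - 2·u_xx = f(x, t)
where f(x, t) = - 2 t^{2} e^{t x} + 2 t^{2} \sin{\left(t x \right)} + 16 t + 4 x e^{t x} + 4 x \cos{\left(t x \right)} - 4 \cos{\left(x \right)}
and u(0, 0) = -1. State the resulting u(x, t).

Substitute the ansatz u = A t^{2} + B e^{t x} + C \sin{\left(t x \right)} + D \cos{\left(x \right)} into the left-hand side.
Derivatives of the ansatz:
  u_t = 2 A t + B x e^{t x} + C x \cos{\left(t x \right)}
  u_xx = B t^{2} e^{t x} - C t^{2} \sin{\left(t x \right)} - D \cos{\left(x \right)}
Term by term:
  4·u_t = 8 A t + 4 B x e^{t x} + 4 C x \cos{\left(t x \right)}
  -2·u_xx = - 2 B t^{2} e^{t x} + 2 C t^{2} \sin{\left(t x \right)} + 2 D \cos{\left(x \right)}
So the left-hand side equals
  8 A t - 2 B t^{2} e^{t x} + 4 B x e^{t x} + 2 C t^{2} \sin{\left(t x \right)} + 4 C x \cos{\left(t x \right)} + 2 D \cos{\left(x \right)}
This must equal f(x, t) = - 2 t^{2} e^{t x} + 2 t^{2} \sin{\left(t x \right)} + 16 t + 4 x e^{t x} + 4 x \cos{\left(t x \right)} - 4 \cos{\left(x \right)} identically.
Matching coefficients of the independent functions:
  [t]:  8 A = 16
  [t^{2} e^{t x}]:  - 2 B = -2
  [t^{2} \sin{\left(t x \right)}]:  2 C = 2
  [x e^{t x}]:  4 B = 4
  [x \cos{\left(t x \right)}]:  4 C = 4
  [\cos{\left(x \right)}]:  2 D = -4
Solving: A = 2, B = 1, C = 1, D = -2.
Check against the point condition:
  u(0, 0) = -1  ⟹  B + D = -1  ✓
Hence u(x, t) = 2 t^{2} + e^{t x} + \sin{\left(t x \right)} - 2 \cos{\left(x \right)}.

Answer: u(x, t) = 2 t^{2} + e^{t x} + \sin{\left(t x \right)} - 2 \cos{\left(x \right)}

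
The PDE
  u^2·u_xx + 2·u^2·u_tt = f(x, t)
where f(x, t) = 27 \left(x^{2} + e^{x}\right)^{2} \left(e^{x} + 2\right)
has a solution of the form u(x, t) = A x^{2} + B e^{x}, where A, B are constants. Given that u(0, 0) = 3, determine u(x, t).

Substitute the ansatz u = A x^{2} + B e^{x} into the left-hand side.
Derivatives of the ansatz:
  u_xx = 2 A + B e^{x}
  u_tt = 0
Term by term:
  u^2·u_xx = 2 A^{3} x^{4} + A^{2} B x^{4} e^{x} + 4 A^{2} B x^{2} e^{x} + 2 A B^{2} x^{2} e^{2 x} + 2 A B^{2} e^{2 x} + B^{3} e^{3 x}
  2·u^2·u_tt = 0
So the left-hand side equals
  2 A^{3} x^{4} + A^{2} B x^{4} e^{x} + 4 A^{2} B x^{2} e^{x} + 2 A B^{2} x^{2} e^{2 x} + 2 A B^{2} e^{2 x} + B^{3} e^{3 x}
This must equal f(x, t) identically; expanded, f = 27 x^{4} e^{x} + 54 x^{4} + 54 x^{2} e^{2 x} + 108 x^{2} e^{x} + 27 e^{3 x} + 54 e^{2 x}.
Matching coefficients of the independent functions:
  [x^{4}]:  2 A^{3} = 54
  [x^{2} e^{x}]:  4 A^{2} B = 108
  [x^{2} e^{2 x}, e^{2 x}]:  2 A B^{2} = 54
  [x^{4} e^{x}]:  A^{2} B = 27
  [e^{3 x}]:  B^{3} = 27
Solving: A = 3, B = 3.
Check against the point condition:
  u(0, 0) = 3  ⟹  B = 3  ✓
Hence u(x, t) = 3 x^{2} + 3 e^{x}.

Answer: u(x, t) = 3 x^{2} + 3 e^{x}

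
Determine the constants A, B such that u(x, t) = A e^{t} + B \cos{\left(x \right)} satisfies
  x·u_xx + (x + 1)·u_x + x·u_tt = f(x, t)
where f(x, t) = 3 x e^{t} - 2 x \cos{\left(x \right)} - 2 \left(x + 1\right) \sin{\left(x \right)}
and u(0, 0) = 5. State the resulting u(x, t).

Substitute the ansatz u = A e^{t} + B \cos{\left(x \right)} into the left-hand side.
Derivatives of the ansatz:
  u_xx = - B \cos{\left(x \right)}
  u_x = - B \sin{\left(x \right)}
  u_tt = A e^{t}
Term by term:
  x·u_xx = - B x \cos{\left(x \right)}
  (x + 1)·u_x = - B x \sin{\left(x \right)} - B \sin{\left(x \right)}
  x·u_tt = A x e^{t}
So the left-hand side equals
  A x e^{t} - B x \sin{\left(x \right)} - B x \cos{\left(x \right)} - B \sin{\left(x \right)}
This must equal f(x, t) identically; expanded, f = 3 x e^{t} - 2 x \sin{\left(x \right)} - 2 x \cos{\left(x \right)} - 2 \sin{\left(x \right)}.
Matching coefficients of the independent functions:
  [x e^{t}]:  A = 3
  [x \sin{\left(x \right)}, x \cos{\left(x \right)}, \sin{\left(x \right)}]:  - B = -2
Solving: A = 3, B = 2.
Check against the point condition:
  u(0, 0) = 5  ⟹  A + B = 5  ✓
Hence u(x, t) = 3 e^{t} + 2 \cos{\left(x \right)}.

Answer: u(x, t) = 3 e^{t} + 2 \cos{\left(x \right)}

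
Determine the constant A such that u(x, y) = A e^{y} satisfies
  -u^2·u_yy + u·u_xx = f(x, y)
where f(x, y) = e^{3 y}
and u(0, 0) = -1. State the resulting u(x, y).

Substitute the ansatz u = A e^{y} into the left-hand side.
Derivatives of the ansatz:
  u_yy = A e^{y}
  u_xx = 0
Term by term:
  -u^2·u_yy = - A^{3} e^{3 y}
  u·u_xx = 0
So the left-hand side equals
  - A^{3} e^{3 y}
This must equal f(x, y) = e^{3 y} identically.
Matching coefficients of the independent functions:
  [e^{3 y}]:  - A^{3} = 1
Solving: A = -1.
Check against the point condition:
  u(0, 0) = -1  ⟹  A = -1  ✓
Hence u(x, y) = - e^{y}.

Answer: u(x, y) = - e^{y}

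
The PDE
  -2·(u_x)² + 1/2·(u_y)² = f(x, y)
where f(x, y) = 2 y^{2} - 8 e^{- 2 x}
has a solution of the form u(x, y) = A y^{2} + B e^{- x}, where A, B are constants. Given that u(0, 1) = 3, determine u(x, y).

Substitute the ansatz u = A y^{2} + B e^{- x} into the left-hand side.
Derivatives of the ansatz:
  u_x = - B e^{- x}
  u_y = 2 A y
Term by term:
  -2·(u_x)² = - 2 B^{2} e^{- 2 x}
  1/2·(u_y)² = 2 A^{2} y^{2}
So the left-hand side equals
  2 A^{2} y^{2} - 2 B^{2} e^{- 2 x}
This must equal f(x, y) = 2 y^{2} - 8 e^{- 2 x} identically.
Matching coefficients of the independent functions:
  [y^{2}]:  2 A^{2} = 2
  [e^{- 2 x}]:  - 2 B^{2} = -8
These equations allow (A, B) = (-1, -2) or (-1, 2) or (1, -2) or (1, 2).
Impose the point condition(s):
  u(0, 1) = 3  ⟹  A + B = 3
Only A = 1, B = 2 satisfies everything.
Hence u(x, y) = y^{2} + 2 e^{- x}.

Answer: u(x, y) = y^{2} + 2 e^{- x}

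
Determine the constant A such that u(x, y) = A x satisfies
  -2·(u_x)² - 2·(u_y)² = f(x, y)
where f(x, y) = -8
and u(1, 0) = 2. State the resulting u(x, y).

Answer: u(x, y) = 2 x

Derivation:
Substitute the ansatz u = A x into the left-hand side.
Derivatives of the ansatz:
  u_x = A
  u_y = 0
Term by term:
  -2·(u_x)² = - 2 A^{2}
  -2·(u_y)² = 0
So the left-hand side equals
  - 2 A^{2}
This must equal f(x, y) = -8 identically.
Matching coefficients of the independent functions:
  [constant term]:  - 2 A^{2} = -8
These equations allow (A) = (-2) or (2).
Impose the point condition(s):
  u(1, 0) = 2  ⟹  A = 2
Only A = 2 satisfies everything.
Hence u(x, y) = 2 x.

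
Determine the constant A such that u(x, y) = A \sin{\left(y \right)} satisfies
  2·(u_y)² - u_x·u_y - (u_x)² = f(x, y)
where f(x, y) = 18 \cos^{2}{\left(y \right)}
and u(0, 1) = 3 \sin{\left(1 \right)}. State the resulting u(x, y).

Substitute the ansatz u = A \sin{\left(y \right)} into the left-hand side.
Derivatives of the ansatz:
  u_y = A \cos{\left(y \right)}
  u_x = 0
Term by term:
  2·(u_y)² = 2 A^{2} \cos^{2}{\left(y \right)}
  -u_x·u_y = 0
  -(u_x)² = 0
So the left-hand side equals
  2 A^{2} \cos^{2}{\left(y \right)}
This must equal f(x, y) = 18 \cos^{2}{\left(y \right)} identically.
Matching coefficients of the independent functions:
  [\cos^{2}{\left(y \right)}]:  2 A^{2} = 18
These equations allow (A) = (-3) or (3).
Impose the point condition(s):
  u(0, 1) = 3 \sin{\left(1 \right)}  ⟹  A \sin{\left(1 \right)} = 3 \sin{\left(1 \right)}
Only A = 3 satisfies everything.
Hence u(x, y) = 3 \sin{\left(y \right)}.

Answer: u(x, y) = 3 \sin{\left(y \right)}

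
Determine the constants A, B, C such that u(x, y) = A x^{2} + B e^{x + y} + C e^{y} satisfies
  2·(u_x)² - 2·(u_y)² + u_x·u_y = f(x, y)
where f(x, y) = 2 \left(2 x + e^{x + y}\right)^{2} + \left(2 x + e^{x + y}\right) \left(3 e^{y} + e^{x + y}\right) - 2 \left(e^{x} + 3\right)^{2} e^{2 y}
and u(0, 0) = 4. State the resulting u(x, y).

Substitute the ansatz u = A x^{2} + B e^{x + y} + C e^{y} into the left-hand side.
Derivatives of the ansatz:
  u_x = 2 A x + B e^{x} e^{y}
  u_y = B e^{x} e^{y} + C e^{y}
Term by term:
  2·(u_x)² = 8 A^{2} x^{2} + 8 A B x e^{x} e^{y} + 2 B^{2} e^{2 x} e^{2 y}
  -2·(u_y)² = - 2 B^{2} e^{2 x} e^{2 y} - 4 B C e^{x} e^{2 y} - 2 C^{2} e^{2 y}
  u_x·u_y = 2 A B x e^{x} e^{y} + 2 A C x e^{y} + B^{2} e^{2 x} e^{2 y} + B C e^{x} e^{2 y}
So the left-hand side equals
  8 A^{2} x^{2} + 10 A B x e^{x} e^{y} + 2 A C x e^{y} + B^{2} e^{2 x} e^{2 y} - 3 B C e^{x} e^{2 y} - 2 C^{2} e^{2 y}
This must equal f(x, y) identically; expanded, f = 8 x^{2} + 10 x e^{x} e^{y} + 6 x e^{y} + e^{2 x} e^{2 y} - 9 e^{x} e^{2 y} - 18 e^{2 y}.
Matching coefficients of the independent functions:
  [x^{2}]:  8 A^{2} = 8
  [x e^{y}]:  2 A C = 6
  [e^{x} e^{2 y}]:  - 3 B C = -9
  [e^{2 x} e^{2 y}]:  B^{2} = 1
  [x e^{x} e^{y}]:  10 A B = 10
  [e^{2 y}]:  - 2 C^{2} = -18
These equations allow (A, B, C) = (-1, -1, -3) or (1, 1, 3).
Impose the point condition(s):
  u(0, 0) = 4  ⟹  B + C = 4
Only A = 1, B = 1, C = 3 satisfies everything.
Hence u(x, y) = x^{2} + 3 e^{y} + e^{x + y}.

Answer: u(x, y) = x^{2} + 3 e^{y} + e^{x + y}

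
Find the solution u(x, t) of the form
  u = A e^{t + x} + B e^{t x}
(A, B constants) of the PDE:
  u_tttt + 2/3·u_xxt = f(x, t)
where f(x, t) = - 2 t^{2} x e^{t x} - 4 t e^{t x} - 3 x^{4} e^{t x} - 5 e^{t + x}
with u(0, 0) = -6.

Answer: u(x, t) = - 3 e^{t x} - 3 e^{t + x}

Derivation:
Substitute the ansatz u = A e^{t + x} + B e^{t x} into the left-hand side.
Derivatives of the ansatz:
  u_tttt = A e^{t} e^{x} + B x^{4} e^{t x}
  u_xxt = A e^{t} e^{x} + B t^{2} x e^{t x} + 2 B t e^{t x}
Term by term:
  u_tttt = A e^{t} e^{x} + B x^{4} e^{t x}
  2/3·u_xxt = \frac{2 A e^{t} e^{x}}{3} + \frac{2 B t^{2} x e^{t x}}{3} + \frac{4 B t e^{t x}}{3}
So the left-hand side equals
  \frac{5 A e^{t} e^{x}}{3} + \frac{2 B t^{2} x e^{t x}}{3} + \frac{4 B t e^{t x}}{3} + B x^{4} e^{t x}
This must equal f(x, t) identically; expanded, f = - 2 t^{2} x e^{t x} - 4 t e^{t x} - 3 x^{4} e^{t x} - 5 e^{t} e^{x}.
Matching coefficients of the independent functions:
  [t e^{t x}]:  \frac{4 B}{3} = -4
  [x^{4} e^{t x}]:  B = -3
  [e^{t} e^{x}]:  \frac{5 A}{3} = -5
  [t^{2} x e^{t x}]:  \frac{2 B}{3} = -2
Solving: A = -3, B = -3.
Check against the point condition:
  u(0, 0) = -6  ⟹  A + B = -6  ✓
Hence u(x, t) = - 3 e^{t x} - 3 e^{t + x}.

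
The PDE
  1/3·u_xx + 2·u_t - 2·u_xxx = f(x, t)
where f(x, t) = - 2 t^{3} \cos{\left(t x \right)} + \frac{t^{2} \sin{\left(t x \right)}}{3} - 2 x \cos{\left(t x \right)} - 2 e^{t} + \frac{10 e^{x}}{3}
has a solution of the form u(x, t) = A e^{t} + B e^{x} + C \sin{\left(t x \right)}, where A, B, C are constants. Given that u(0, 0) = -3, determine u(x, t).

Answer: u(x, t) = - e^{t} - 2 e^{x} - \sin{\left(t x \right)}

Derivation:
Substitute the ansatz u = A e^{t} + B e^{x} + C \sin{\left(t x \right)} into the left-hand side.
Derivatives of the ansatz:
  u_xx = B e^{x} - C t^{2} \sin{\left(t x \right)}
  u_t = A e^{t} + C x \cos{\left(t x \right)}
  u_xxx = B e^{x} - C t^{3} \cos{\left(t x \right)}
Term by term:
  1/3·u_xx = \frac{B e^{x}}{3} - \frac{C t^{2} \sin{\left(t x \right)}}{3}
  2·u_t = 2 A e^{t} + 2 C x \cos{\left(t x \right)}
  -2·u_xxx = - 2 B e^{x} + 2 C t^{3} \cos{\left(t x \right)}
So the left-hand side equals
  2 A e^{t} - \frac{5 B e^{x}}{3} + 2 C t^{3} \cos{\left(t x \right)} - \frac{C t^{2} \sin{\left(t x \right)}}{3} + 2 C x \cos{\left(t x \right)}
This must equal f(x, t) = - 2 t^{3} \cos{\left(t x \right)} + \frac{t^{2} \sin{\left(t x \right)}}{3} - 2 x \cos{\left(t x \right)} - 2 e^{t} + \frac{10 e^{x}}{3} identically.
Matching coefficients of the independent functions:
  [t^{2} \sin{\left(t x \right)}]:  - \frac{C}{3} = \frac{1}{3}
  [t^{3} \cos{\left(t x \right)}, x \cos{\left(t x \right)}]:  2 C = -2
  [e^{t}]:  2 A = -2
  [e^{x}]:  - \frac{5 B}{3} = \frac{10}{3}
Solving: A = -1, B = -2, C = -1.
Check against the point condition:
  u(0, 0) = -3  ⟹  A + B = -3  ✓
Hence u(x, t) = - e^{t} - 2 e^{x} - \sin{\left(t x \right)}.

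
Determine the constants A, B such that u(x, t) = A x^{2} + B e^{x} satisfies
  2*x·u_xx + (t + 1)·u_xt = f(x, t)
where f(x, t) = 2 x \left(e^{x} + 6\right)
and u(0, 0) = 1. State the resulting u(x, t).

Substitute the ansatz u = A x^{2} + B e^{x} into the left-hand side.
Derivatives of the ansatz:
  u_xx = 2 A + B e^{x}
  u_xt = 0
Term by term:
  2*x·u_xx = 4 A x + 2 B x e^{x}
  (t + 1)·u_xt = 0
So the left-hand side equals
  4 A x + 2 B x e^{x}
This must equal f(x, t) identically; expanded, f = 2 x e^{x} + 12 x.
Matching coefficients of the independent functions:
  [x]:  4 A = 12
  [x e^{x}]:  2 B = 2
Solving: A = 3, B = 1.
Check against the point condition:
  u(0, 0) = 1  ⟹  B = 1  ✓
Hence u(x, t) = 3 x^{2} + e^{x}.

Answer: u(x, t) = 3 x^{2} + e^{x}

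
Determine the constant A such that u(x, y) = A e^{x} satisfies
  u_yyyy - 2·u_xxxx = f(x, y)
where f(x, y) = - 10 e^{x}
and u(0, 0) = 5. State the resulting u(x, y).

Substitute the ansatz u = A e^{x} into the left-hand side.
Derivatives of the ansatz:
  u_yyyy = 0
  u_xxxx = A e^{x}
Term by term:
  u_yyyy = 0
  -2·u_xxxx = - 2 A e^{x}
So the left-hand side equals
  - 2 A e^{x}
This must equal f(x, y) = - 10 e^{x} identically.
Matching coefficients of the independent functions:
  [e^{x}]:  - 2 A = -10
Solving: A = 5.
Check against the point condition:
  u(0, 0) = 5  ⟹  A = 5  ✓
Hence u(x, y) = 5 e^{x}.

Answer: u(x, y) = 5 e^{x}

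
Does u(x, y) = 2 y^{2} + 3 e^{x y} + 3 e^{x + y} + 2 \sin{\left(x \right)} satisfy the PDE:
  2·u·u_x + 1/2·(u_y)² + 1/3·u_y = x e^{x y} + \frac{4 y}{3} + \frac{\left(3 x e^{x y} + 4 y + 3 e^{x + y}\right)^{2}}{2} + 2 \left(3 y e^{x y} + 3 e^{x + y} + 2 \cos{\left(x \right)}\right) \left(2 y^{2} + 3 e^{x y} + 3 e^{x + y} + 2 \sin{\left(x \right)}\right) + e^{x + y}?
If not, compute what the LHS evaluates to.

Evaluate each term of the left-hand side for u = 2 y^{2} + 3 e^{x y} + 3 e^{x + y} + 2 \sin{\left(x \right)}.
Derivatives:
  u_x = 3 y e^{x y} + 3 e^{x} e^{y} + 2 \cos{\left(x \right)}
  u_y = 3 x e^{x y} + 4 y + 3 e^{x} e^{y}
Terms:
  2·u·u_x = 2 \left(3 y e^{x y} + 3 e^{x + y} + 2 \cos{\left(x \right)}\right) \left(2 y^{2} + 3 e^{x y} + 3 e^{x + y} + 2 \sin{\left(x \right)}\right)
  1/2·(u_y)² = \frac{\left(3 x e^{x y} + 4 y + 3 e^{x + y}\right)^{2}}{2}
  1/3·u_y = x e^{x y} + \frac{4 y}{3} + e^{x + y}
Sum: LHS = x e^{x y} + \frac{4 y}{3} + \frac{\left(3 x e^{x y} + 4 y + 3 e^{x + y}\right)^{2}}{2} + 2 \left(3 y e^{x y} + 3 e^{x + y} + 2 \cos{\left(x \right)}\right) \left(2 y^{2} + 3 e^{x y} + 3 e^{x + y} + 2 \sin{\left(x \right)}\right) + e^{x + y}
This is exactly the given right-hand side, so u is a solution.

Answer: Yes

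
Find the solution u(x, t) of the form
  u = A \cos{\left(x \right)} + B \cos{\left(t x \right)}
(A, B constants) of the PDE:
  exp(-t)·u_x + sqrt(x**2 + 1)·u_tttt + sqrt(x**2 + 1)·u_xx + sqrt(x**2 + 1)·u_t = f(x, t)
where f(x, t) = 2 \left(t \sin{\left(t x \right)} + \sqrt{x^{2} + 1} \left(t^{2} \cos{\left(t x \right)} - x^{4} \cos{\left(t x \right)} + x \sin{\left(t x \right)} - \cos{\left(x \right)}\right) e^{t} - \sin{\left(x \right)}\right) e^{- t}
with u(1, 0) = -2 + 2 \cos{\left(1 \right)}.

Substitute the ansatz u = A \cos{\left(x \right)} + B \cos{\left(t x \right)} into the left-hand side.
Derivatives of the ansatz:
  u_x = - A \sin{\left(x \right)} - B t \sin{\left(t x \right)}
  u_tttt = B x^{4} \cos{\left(t x \right)}
  u_xx = - A \cos{\left(x \right)} - B t^{2} \cos{\left(t x \right)}
  u_t = - B x \sin{\left(t x \right)}
Term by term:
  exp(-t)·u_x = - A e^{- t} \sin{\left(x \right)} - B t e^{- t} \sin{\left(t x \right)}
  sqrt(x**2 + 1)·u_tttt = B x^{4} \sqrt{x^{2} + 1} \cos{\left(t x \right)}
  sqrt(x**2 + 1)·u_xx = - A \sqrt{x^{2} + 1} \cos{\left(x \right)} - B t^{2} \sqrt{x^{2} + 1} \cos{\left(t x \right)}
  sqrt(x**2 + 1)·u_t = - B x \sqrt{x^{2} + 1} \sin{\left(t x \right)}
So the left-hand side equals
  - A \sqrt{x^{2} + 1} \cos{\left(x \right)} - A e^{- t} \sin{\left(x \right)} - B t^{2} \sqrt{x^{2} + 1} \cos{\left(t x \right)} - B t e^{- t} \sin{\left(t x \right)} + B x^{4} \sqrt{x^{2} + 1} \cos{\left(t x \right)} - B x \sqrt{x^{2} + 1} \sin{\left(t x \right)}
This must equal f(x, t) identically; expanded, f = 2 t^{2} \sqrt{x^{2} + 1} \cos{\left(t x \right)} + 2 t e^{- t} \sin{\left(t x \right)} - 2 x^{4} \sqrt{x^{2} + 1} \cos{\left(t x \right)} + 2 x \sqrt{x^{2} + 1} \sin{\left(t x \right)} - 2 \sqrt{x^{2} + 1} \cos{\left(x \right)} - 2 e^{- t} \sin{\left(x \right)}.
Matching coefficients of the independent functions:
  [\sqrt{x^{2} + 1} \cos{\left(x \right)}, e^{- t} \sin{\left(x \right)}]:  - A = -2
  [t e^{- t} \sin{\left(t x \right)}, t^{2} \sqrt{x^{2} + 1} \cos{\left(t x \right)}, x \sqrt{x^{2} + 1} \sin{\left(t x \right)}]:  - B = 2
  [x^{4} \sqrt{x^{2} + 1} \cos{\left(t x \right)}]:  B = -2
Solving: A = 2, B = -2.
Check against the point condition:
  u(1, 0) = -2 + 2 \cos{\left(1 \right)}  ⟹  A \cos{\left(1 \right)} + B = -2 + 2 \cos{\left(1 \right)}  ✓
Hence u(x, t) = 2 \cos{\left(x \right)} - 2 \cos{\left(t x \right)}.

Answer: u(x, t) = 2 \cos{\left(x \right)} - 2 \cos{\left(t x \right)}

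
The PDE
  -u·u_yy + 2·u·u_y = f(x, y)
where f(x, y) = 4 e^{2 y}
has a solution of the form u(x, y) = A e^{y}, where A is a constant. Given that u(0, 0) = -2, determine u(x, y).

Substitute the ansatz u = A e^{y} into the left-hand side.
Derivatives of the ansatz:
  u_yy = A e^{y}
  u_y = A e^{y}
Term by term:
  -u·u_yy = - A^{2} e^{2 y}
  2·u·u_y = 2 A^{2} e^{2 y}
So the left-hand side equals
  A^{2} e^{2 y}
This must equal f(x, y) = 4 e^{2 y} identically.
Matching coefficients of the independent functions:
  [e^{2 y}]:  A^{2} = 4
These equations allow (A) = (-2) or (2).
Impose the point condition(s):
  u(0, 0) = -2  ⟹  A = -2
Only A = -2 satisfies everything.
Hence u(x, y) = - 2 e^{y}.

Answer: u(x, y) = - 2 e^{y}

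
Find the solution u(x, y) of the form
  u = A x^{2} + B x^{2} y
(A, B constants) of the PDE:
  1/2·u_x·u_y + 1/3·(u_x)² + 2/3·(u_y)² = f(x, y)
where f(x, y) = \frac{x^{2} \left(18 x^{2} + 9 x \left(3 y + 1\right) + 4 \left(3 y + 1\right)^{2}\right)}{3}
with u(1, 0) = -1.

Answer: u(x, y) = - 3 x^{2} y - x^{2}

Derivation:
Substitute the ansatz u = A x^{2} + B x^{2} y into the left-hand side.
Derivatives of the ansatz:
  u_x = 2 A x + 2 B x y
  u_y = B x^{2}
Term by term:
  1/2·u_x·u_y = A B x^{3} + B^{2} x^{3} y
  1/3·(u_x)² = \frac{4 A^{2} x^{2}}{3} + \frac{8 A B x^{2} y}{3} + \frac{4 B^{2} x^{2} y^{2}}{3}
  2/3·(u_y)² = \frac{2 B^{2} x^{4}}{3}
So the left-hand side equals
  \frac{4 A^{2} x^{2}}{3} + A B x^{3} + \frac{8 A B x^{2} y}{3} + \frac{2 B^{2} x^{4}}{3} + B^{2} x^{3} y + \frac{4 B^{2} x^{2} y^{2}}{3}
This must equal f(x, y) identically; expanded, f = 6 x^{4} + 9 x^{3} y + 3 x^{3} + 12 x^{2} y^{2} + 8 x^{2} y + \frac{4 x^{2}}{3}.
Matching coefficients of the independent functions:
  [x^{2}]:  \frac{4 A^{2}}{3} = \frac{4}{3}
  [x^{3}]:  A B = 3
  [x^{4}]:  \frac{2 B^{2}}{3} = 6
  [x^{2} y]:  \frac{8 A B}{3} = 8
  [x^{2} y^{2}]:  \frac{4 B^{2}}{3} = 12
  [x^{3} y]:  B^{2} = 9
These equations allow (A, B) = (-1, -3) or (1, 3).
Impose the point condition(s):
  u(1, 0) = -1  ⟹  A = -1
Only A = -1, B = -3 satisfies everything.
Hence u(x, y) = - 3 x^{2} y - x^{2}.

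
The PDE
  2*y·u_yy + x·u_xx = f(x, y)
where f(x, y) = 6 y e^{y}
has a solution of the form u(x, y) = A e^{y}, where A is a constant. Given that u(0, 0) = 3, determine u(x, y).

Substitute the ansatz u = A e^{y} into the left-hand side.
Derivatives of the ansatz:
  u_yy = A e^{y}
  u_xx = 0
Term by term:
  2*y·u_yy = 2 A y e^{y}
  x·u_xx = 0
So the left-hand side equals
  2 A y e^{y}
This must equal f(x, y) = 6 y e^{y} identically.
Matching coefficients of the independent functions:
  [y e^{y}]:  2 A = 6
Solving: A = 3.
Check against the point condition:
  u(0, 0) = 3  ⟹  A = 3  ✓
Hence u(x, y) = 3 e^{y}.

Answer: u(x, y) = 3 e^{y}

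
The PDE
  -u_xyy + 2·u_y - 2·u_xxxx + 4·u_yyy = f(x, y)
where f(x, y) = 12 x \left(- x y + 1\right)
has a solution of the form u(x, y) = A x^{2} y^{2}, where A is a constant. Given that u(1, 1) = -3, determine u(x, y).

Answer: u(x, y) = - 3 x^{2} y^{2}

Derivation:
Substitute the ansatz u = A x^{2} y^{2} into the left-hand side.
Derivatives of the ansatz:
  u_xyy = 4 A x
  u_y = 2 A x^{2} y
  u_xxxx = 0
  u_yyy = 0
Term by term:
  -u_xyy = - 4 A x
  2·u_y = 4 A x^{2} y
  -2·u_xxxx = 0
  4·u_yyy = 0
So the left-hand side equals
  4 A x^{2} y - 4 A x
This must equal f(x, y) identically; expanded, f = - 12 x^{2} y + 12 x.
Matching coefficients of the independent functions:
  [x]:  - 4 A = 12
  [x^{2} y]:  4 A = -12
Solving: A = -3.
Check against the point condition:
  u(1, 1) = -3  ⟹  A = -3  ✓
Hence u(x, y) = - 3 x^{2} y^{2}.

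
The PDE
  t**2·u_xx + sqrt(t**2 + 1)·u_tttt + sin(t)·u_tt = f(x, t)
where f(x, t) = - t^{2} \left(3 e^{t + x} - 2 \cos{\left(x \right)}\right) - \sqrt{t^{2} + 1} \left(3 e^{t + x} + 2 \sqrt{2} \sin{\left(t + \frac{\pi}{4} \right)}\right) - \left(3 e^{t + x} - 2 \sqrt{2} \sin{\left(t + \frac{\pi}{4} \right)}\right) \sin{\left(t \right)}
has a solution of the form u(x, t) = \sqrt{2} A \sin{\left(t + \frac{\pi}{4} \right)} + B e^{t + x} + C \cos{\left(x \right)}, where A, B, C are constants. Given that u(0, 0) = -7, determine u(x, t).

Substitute the ansatz u = \sqrt{2} A \sin{\left(t + \frac{\pi}{4} \right)} + B e^{t + x} + C \cos{\left(x \right)} into the left-hand side.
Derivatives of the ansatz:
  u_xx = B e^{t} e^{x} - C \cos{\left(x \right)}
  u_tttt = \sqrt{2} A \sin{\left(t + \frac{\pi}{4} \right)} + B e^{t} e^{x}
  u_tt = - \sqrt{2} A \sin{\left(t + \frac{\pi}{4} \right)} + B e^{t} e^{x}
Term by term:
  t**2·u_xx = B t^{2} e^{t} e^{x} - C t^{2} \cos{\left(x \right)}
  sqrt(t**2 + 1)·u_tttt = \sqrt{2} A \sqrt{t^{2} + 1} \sin{\left(t + \frac{\pi}{4} \right)} + B \sqrt{t^{2} + 1} e^{t} e^{x}
  sin(t)·u_tt = - \sqrt{2} A \sin{\left(t \right)} \sin{\left(t + \frac{\pi}{4} \right)} + B e^{t} e^{x} \sin{\left(t \right)}
So the left-hand side equals
  \sqrt{2} A \sqrt{t^{2} + 1} \sin{\left(t + \frac{\pi}{4} \right)} - \sqrt{2} A \sin{\left(t \right)} \sin{\left(t + \frac{\pi}{4} \right)} + B t^{2} e^{t} e^{x} + B \sqrt{t^{2} + 1} e^{t} e^{x} + B e^{t} e^{x} \sin{\left(t \right)} - C t^{2} \cos{\left(x \right)}
This must equal f(x, t) identically; expanded, f = - 3 t^{2} e^{t} e^{x} + 2 t^{2} \cos{\left(x \right)} - 3 \sqrt{t^{2} + 1} e^{t} e^{x} - 2 \sqrt{2} \sqrt{t^{2} + 1} \sin{\left(t + \frac{\pi}{4} \right)} - 3 e^{t} e^{x} \sin{\left(t \right)} + 2 \sqrt{2} \sin{\left(t \right)} \sin{\left(t + \frac{\pi}{4} \right)}.
Matching coefficients of the independent functions:
  [t^{2} \cos{\left(x \right)}]:  - C = 2
  [\sqrt{2} \sqrt{t^{2} + 1} \sin{\left(t + \frac{\pi}{4} \right)}]:  A = -2
  [\sqrt{2} \sin{\left(t \right)} \sin{\left(t + \frac{\pi}{4} \right)}]:  - A = 2
  [t^{2} e^{t} e^{x}, \sqrt{t^{2} + 1} e^{t} e^{x}, e^{t} e^{x} \sin{\left(t \right)}]:  B = -3
Solving: A = -2, B = -3, C = -2.
Check against the point condition:
  u(0, 0) = -7  ⟹  A + B + C = -7  ✓
Hence u(x, t) = - 3 e^{t + x} - 2 \sqrt{2} \sin{\left(t + \frac{\pi}{4} \right)} - 2 \cos{\left(x \right)}.

Answer: u(x, t) = - 3 e^{t + x} - 2 \sqrt{2} \sin{\left(t + \frac{\pi}{4} \right)} - 2 \cos{\left(x \right)}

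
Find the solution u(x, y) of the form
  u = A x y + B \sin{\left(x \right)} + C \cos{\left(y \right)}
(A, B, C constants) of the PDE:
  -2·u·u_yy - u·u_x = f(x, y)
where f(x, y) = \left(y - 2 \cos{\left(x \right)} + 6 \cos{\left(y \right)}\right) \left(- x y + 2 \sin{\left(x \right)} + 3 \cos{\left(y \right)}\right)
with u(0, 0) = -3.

Substitute the ansatz u = A x y + B \sin{\left(x \right)} + C \cos{\left(y \right)} into the left-hand side.
Derivatives of the ansatz:
  u_yy = - C \cos{\left(y \right)}
  u_x = A y + B \cos{\left(x \right)}
Term by term:
  -2·u·u_yy = 2 A C x y \cos{\left(y \right)} + 2 B C \sin{\left(x \right)} \cos{\left(y \right)} + 2 C^{2} \cos^{2}{\left(y \right)}
  -u·u_x = - A^{2} x y^{2} - A B x y \cos{\left(x \right)} - A B y \sin{\left(x \right)} - A C y \cos{\left(y \right)} - B^{2} \sin{\left(x \right)} \cos{\left(x \right)} - B C \cos{\left(x \right)} \cos{\left(y \right)}
So the left-hand side equals
  - A^{2} x y^{2} - A B x y \cos{\left(x \right)} - A B y \sin{\left(x \right)} + 2 A C x y \cos{\left(y \right)} - A C y \cos{\left(y \right)} - B^{2} \sin{\left(x \right)} \cos{\left(x \right)} + 2 B C \sin{\left(x \right)} \cos{\left(y \right)} - B C \cos{\left(x \right)} \cos{\left(y \right)} + 2 C^{2} \cos^{2}{\left(y \right)}
This must equal f(x, y) identically; expanded, f = - x y^{2} + 2 x y \cos{\left(x \right)} - 6 x y \cos{\left(y \right)} + 2 y \sin{\left(x \right)} + 3 y \cos{\left(y \right)} - 4 \sin{\left(x \right)} \cos{\left(x \right)} + 12 \sin{\left(x \right)} \cos{\left(y \right)} - 6 \cos{\left(x \right)} \cos{\left(y \right)} + 18 \cos^{2}{\left(y \right)}.
Matching coefficients of the independent functions:
  [x y^{2}]:  - A^{2} = -1
  [y \sin{\left(x \right)}, x y \cos{\left(x \right)}]:  - A B = 2
  [y \cos{\left(y \right)}]:  - A C = 3
  [\sin{\left(x \right)} \cos{\left(x \right)}]:  - B^{2} = -4
  [\sin{\left(x \right)} \cos{\left(y \right)}]:  2 B C = 12
  [\cos{\left(x \right)} \cos{\left(y \right)}]:  - B C = -6
  [x y \cos{\left(y \right)}]:  2 A C = -6
  [\cos^{2}{\left(y \right)}]:  2 C^{2} = 18
These equations allow (A, B, C) = (-1, 2, 3) or (1, -2, -3).
Impose the point condition(s):
  u(0, 0) = -3  ⟹  C = -3
Only A = 1, B = -2, C = -3 satisfies everything.
Hence u(x, y) = x y - 2 \sin{\left(x \right)} - 3 \cos{\left(y \right)}.

Answer: u(x, y) = x y - 2 \sin{\left(x \right)} - 3 \cos{\left(y \right)}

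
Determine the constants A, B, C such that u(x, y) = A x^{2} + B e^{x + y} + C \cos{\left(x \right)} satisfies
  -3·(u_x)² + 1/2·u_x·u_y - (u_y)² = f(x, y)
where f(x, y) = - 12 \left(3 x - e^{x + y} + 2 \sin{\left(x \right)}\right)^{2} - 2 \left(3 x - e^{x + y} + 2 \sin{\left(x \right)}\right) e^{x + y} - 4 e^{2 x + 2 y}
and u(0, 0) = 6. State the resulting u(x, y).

Substitute the ansatz u = A x^{2} + B e^{x + y} + C \cos{\left(x \right)} into the left-hand side.
Derivatives of the ansatz:
  u_x = 2 A x + B e^{x} e^{y} - C \sin{\left(x \right)}
  u_y = B e^{x} e^{y}
Term by term:
  -3·(u_x)² = - 12 A^{2} x^{2} - 12 A B x e^{x} e^{y} + 12 A C x \sin{\left(x \right)} - 3 B^{2} e^{2 x} e^{2 y} + 6 B C e^{x} e^{y} \sin{\left(x \right)} - 3 C^{2} \sin^{2}{\left(x \right)}
  1/2·u_x·u_y = A B x e^{x} e^{y} + \frac{B^{2} e^{2 x} e^{2 y}}{2} - \frac{B C e^{x} e^{y} \sin{\left(x \right)}}{2}
  -(u_y)² = - B^{2} e^{2 x} e^{2 y}
So the left-hand side equals
  - 12 A^{2} x^{2} - 11 A B x e^{x} e^{y} + 12 A C x \sin{\left(x \right)} - \frac{7 B^{2} e^{2 x} e^{2 y}}{2} + \frac{11 B C e^{x} e^{y} \sin{\left(x \right)}}{2} - 3 C^{2} \sin^{2}{\left(x \right)}
This must equal f(x, y) identically; expanded, f = - 108 x^{2} + 66 x e^{x} e^{y} - 144 x \sin{\left(x \right)} - 14 e^{2 x} e^{2 y} + 44 e^{x} e^{y} \sin{\left(x \right)} - 48 \sin^{2}{\left(x \right)}.
Matching coefficients of the independent functions:
  [x^{2}]:  - 12 A^{2} = -108
  [x \sin{\left(x \right)}]:  12 A C = -144
  [e^{2 x} e^{2 y}]:  - \frac{7 B^{2}}{2} = -14
  [x e^{x} e^{y}]:  - 11 A B = 66
  [e^{x} e^{y} \sin{\left(x \right)}]:  \frac{11 B C}{2} = 44
  [\sin^{2}{\left(x \right)}]:  - 3 C^{2} = -48
These equations allow (A, B, C) = (-3, 2, 4) or (3, -2, -4).
Impose the point condition(s):
  u(0, 0) = 6  ⟹  B + C = 6
Only A = -3, B = 2, C = 4 satisfies everything.
Hence u(x, y) = - 3 x^{2} + 2 e^{x + y} + 4 \cos{\left(x \right)}.

Answer: u(x, y) = - 3 x^{2} + 2 e^{x + y} + 4 \cos{\left(x \right)}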